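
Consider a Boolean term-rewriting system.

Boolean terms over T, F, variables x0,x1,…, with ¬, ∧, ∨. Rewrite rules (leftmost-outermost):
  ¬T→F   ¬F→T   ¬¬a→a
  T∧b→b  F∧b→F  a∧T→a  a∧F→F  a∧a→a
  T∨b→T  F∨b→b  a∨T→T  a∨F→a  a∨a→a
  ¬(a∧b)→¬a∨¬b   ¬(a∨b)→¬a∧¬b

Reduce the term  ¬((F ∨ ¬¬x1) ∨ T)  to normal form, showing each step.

  start: ¬((F ∨ ¬¬x1) ∨ T)
  [1] ¬(F ∨ ¬¬x1) ∧ ¬T
  [2] (¬F ∧ ¬¬¬x1) ∧ ¬T
  [3] (T ∧ ¬¬¬x1) ∧ ¬T
  [4] ¬¬¬x1 ∧ ¬T
  [5] ¬x1 ∧ ¬T
  [6] ¬x1 ∧ F
  [7] F

Answer: normal form = F  (in 7 steps)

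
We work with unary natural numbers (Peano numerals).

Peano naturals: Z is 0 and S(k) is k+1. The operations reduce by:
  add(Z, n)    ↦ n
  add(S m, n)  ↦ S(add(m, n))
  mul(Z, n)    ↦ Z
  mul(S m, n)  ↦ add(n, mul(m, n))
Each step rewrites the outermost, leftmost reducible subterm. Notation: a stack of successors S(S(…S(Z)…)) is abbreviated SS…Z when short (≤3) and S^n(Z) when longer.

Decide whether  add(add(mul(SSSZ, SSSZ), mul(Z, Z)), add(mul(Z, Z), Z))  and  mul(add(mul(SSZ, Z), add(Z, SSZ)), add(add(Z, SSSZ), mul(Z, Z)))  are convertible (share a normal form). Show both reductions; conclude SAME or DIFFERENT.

Answer: DIFFERENT — A ⇓ S^9(Z), B ⇓ S^6(Z)

Reduction:
Term A:
  start: add(add(mul(SSSZ, SSSZ), mul(Z, Z)), add(mul(Z, Z), Z))
  step 1: add(add(add(SSSZ, mul(SSZ, SSSZ)), mul(Z, Z)), add(mul(Z, Z), Z))
  step 2: add(add(S(add(SSZ, mul(SSZ, SSSZ))), mul(Z, Z)), add(mul(Z, Z), Z))
  step 3: add(S(add(add(SSZ, mul(SSZ, SSSZ)), mul(Z, Z))), add(mul(Z, Z), Z))
  step 4: S(add(add(add(SSZ, mul(SSZ, SSSZ)), mul(Z, Z)), add(mul(Z, Z), Z)))
  step 5: S(add(add(S(add(SZ, mul(SSZ, SSSZ))), mul(Z, Z)), add(mul(Z, Z), Z)))
  step 6: S(add(S(add(add(SZ, mul(SSZ, SSSZ)), mul(Z, Z))), add(mul(Z, Z), Z)))
  step 7: S(S(add(add(add(SZ, mul(SSZ, SSSZ)), mul(Z, Z)), add(mul(Z, Z), Z))))
  step 8: S(S(add(add(S(add(Z, mul(SSZ, SSSZ))), mul(Z, Z)), add(mul(Z, Z), Z))))
  step 9: S(S(add(S(add(add(Z, mul(SSZ, SSSZ)), mul(Z, Z))), add(mul(Z, Z), Z))))
  step 10: S(S(S(add(add(add(Z, mul(SSZ, SSSZ)), mul(Z, Z)), add(mul(Z, Z), Z)))))
  step 11: S(S(S(add(add(mul(SSZ, SSSZ), mul(Z, Z)), add(mul(Z, Z), Z)))))
  step 12: S(S(S(add(add(add(SSSZ, mul(SZ, SSSZ)), mul(Z, Z)), add(mul(Z, Z), Z)))))
  step 13: S(S(S(add(add(S(add(SSZ, mul(SZ, SSSZ))), mul(Z, Z)), add(mul(Z, Z), Z)))))
  step 14: S(S(S(add(S(add(add(SSZ, mul(SZ, SSSZ)), mul(Z, Z))), add(mul(Z, Z), Z)))))
  step 15: S(S(S(S(add(add(add(SSZ, mul(SZ, SSSZ)), mul(Z, Z)), add(mul(Z, Z), Z))))))
  step 16: S(S(S(S(add(add(S(add(SZ, mul(SZ, SSSZ))), mul(Z, Z)), add(mul(Z, Z), Z))))))
  step 17: S(S(S(S(add(S(add(add(SZ, mul(SZ, SSSZ)), mul(Z, Z))), add(mul(Z, Z), Z))))))
  step 18: S(S(S(S(S(add(add(add(SZ, mul(SZ, SSSZ)), mul(Z, Z)), add(mul(Z, Z), Z)))))))
  step 19: S(S(S(S(S(add(add(S(add(Z, mul(SZ, SSSZ))), mul(Z, Z)), add(mul(Z, Z), Z)))))))
  step 20: S(S(S(S(S(add(S(add(add(Z, mul(SZ, SSSZ)), mul(Z, Z))), add(mul(Z, Z), Z)))))))
  step 21: S(S(S(S(S(S(add(add(add(Z, mul(SZ, SSSZ)), mul(Z, Z)), add(mul(Z, Z), Z))))))))
  step 22: S(S(S(S(S(S(add(add(mul(SZ, SSSZ), mul(Z, Z)), add(mul(Z, Z), Z))))))))
  step 23: S(S(S(S(S(S(add(add(add(SSSZ, mul(Z, SSSZ)), mul(Z, Z)), add(mul(Z, Z), Z))))))))
  step 24: S(S(S(S(S(S(add(add(S(add(SSZ, mul(Z, SSSZ))), mul(Z, Z)), add(mul(Z, Z), Z))))))))
  step 25: S(S(S(S(S(S(add(S(add(add(SSZ, mul(Z, SSSZ)), mul(Z, Z))), add(mul(Z, Z), Z))))))))
  step 26: S(S(S(S(S(S(S(add(add(add(SSZ, mul(Z, SSSZ)), mul(Z, Z)), add(mul(Z, Z), Z)))))))))
  step 27: S(S(S(S(S(S(S(add(add(S(add(SZ, mul(Z, SSSZ))), mul(Z, Z)), add(mul(Z, Z), Z)))))))))
  step 28: S(S(S(S(S(S(S(add(S(add(add(SZ, mul(Z, SSSZ)), mul(Z, Z))), add(mul(Z, Z), Z)))))))))
  step 29: S(S(S(S(S(S(S(S(add(add(add(SZ, mul(Z, SSSZ)), mul(Z, Z)), add(mul(Z, Z), Z))))))))))
  step 30: S(S(S(S(S(S(S(S(add(add(S(add(Z, mul(Z, SSSZ))), mul(Z, Z)), add(mul(Z, Z), Z))))))))))
  step 31: S(S(S(S(S(S(S(S(add(S(add(add(Z, mul(Z, SSSZ)), mul(Z, Z))), add(mul(Z, Z), Z))))))))))
  step 32: S(S(S(S(S(S(S(S(S(add(add(add(Z, mul(Z, SSSZ)), mul(Z, Z)), add(mul(Z, Z), Z)))))))))))
  step 33: S(S(S(S(S(S(S(S(S(add(add(mul(Z, SSSZ), mul(Z, Z)), add(mul(Z, Z), Z)))))))))))
  step 34: S(S(S(S(S(S(S(S(S(add(add(Z, mul(Z, Z)), add(mul(Z, Z), Z)))))))))))
  step 35: S(S(S(S(S(S(S(S(S(add(mul(Z, Z), add(mul(Z, Z), Z)))))))))))
  step 36: S(S(S(S(S(S(S(S(S(add(Z, add(mul(Z, Z), Z)))))))))))
  step 37: S(S(S(S(S(S(S(S(S(add(mul(Z, Z), Z))))))))))
  step 38: S(S(S(S(S(S(S(S(S(add(Z, Z))))))))))
  step 39: S^9(Z)

Term B:
  start: mul(add(mul(SSZ, Z), add(Z, SSZ)), add(add(Z, SSSZ), mul(Z, Z)))
  step 1: mul(add(add(Z, mul(SZ, Z)), add(Z, SSZ)), add(add(Z, SSSZ), mul(Z, Z)))
  step 2: mul(add(mul(SZ, Z), add(Z, SSZ)), add(add(Z, SSSZ), mul(Z, Z)))
  step 3: mul(add(add(Z, mul(Z, Z)), add(Z, SSZ)), add(add(Z, SSSZ), mul(Z, Z)))
  step 4: mul(add(mul(Z, Z), add(Z, SSZ)), add(add(Z, SSSZ), mul(Z, Z)))
  step 5: mul(add(Z, add(Z, SSZ)), add(add(Z, SSSZ), mul(Z, Z)))
  step 6: mul(add(Z, SSZ), add(add(Z, SSSZ), mul(Z, Z)))
  step 7: mul(SSZ, add(add(Z, SSSZ), mul(Z, Z)))
  step 8: add(add(add(Z, SSSZ), mul(Z, Z)), mul(SZ, add(add(Z, SSSZ), mul(Z, Z))))
  step 9: add(add(SSSZ, mul(Z, Z)), mul(SZ, add(add(Z, SSSZ), mul(Z, Z))))
  step 10: add(S(add(SSZ, mul(Z, Z))), mul(SZ, add(add(Z, SSSZ), mul(Z, Z))))
  step 11: S(add(add(SSZ, mul(Z, Z)), mul(SZ, add(add(Z, SSSZ), mul(Z, Z)))))
  step 12: S(add(S(add(SZ, mul(Z, Z))), mul(SZ, add(add(Z, SSSZ), mul(Z, Z)))))
  step 13: S(S(add(add(SZ, mul(Z, Z)), mul(SZ, add(add(Z, SSSZ), mul(Z, Z))))))
  step 14: S(S(add(S(add(Z, mul(Z, Z))), mul(SZ, add(add(Z, SSSZ), mul(Z, Z))))))
  step 15: S(S(S(add(add(Z, mul(Z, Z)), mul(SZ, add(add(Z, SSSZ), mul(Z, Z)))))))
  step 16: S(S(S(add(mul(Z, Z), mul(SZ, add(add(Z, SSSZ), mul(Z, Z)))))))
  step 17: S(S(S(add(Z, mul(SZ, add(add(Z, SSSZ), mul(Z, Z)))))))
  step 18: S(S(S(mul(SZ, add(add(Z, SSSZ), mul(Z, Z))))))
  step 19: S(S(S(add(add(add(Z, SSSZ), mul(Z, Z)), mul(Z, add(add(Z, SSSZ), mul(Z, Z)))))))
  step 20: S(S(S(add(add(SSSZ, mul(Z, Z)), mul(Z, add(add(Z, SSSZ), mul(Z, Z)))))))
  step 21: S(S(S(add(S(add(SSZ, mul(Z, Z))), mul(Z, add(add(Z, SSSZ), mul(Z, Z)))))))
  step 22: S(S(S(S(add(add(SSZ, mul(Z, Z)), mul(Z, add(add(Z, SSSZ), mul(Z, Z))))))))
  step 23: S(S(S(S(add(S(add(SZ, mul(Z, Z))), mul(Z, add(add(Z, SSSZ), mul(Z, Z))))))))
  step 24: S(S(S(S(S(add(add(SZ, mul(Z, Z)), mul(Z, add(add(Z, SSSZ), mul(Z, Z)))))))))
  step 25: S(S(S(S(S(add(S(add(Z, mul(Z, Z))), mul(Z, add(add(Z, SSSZ), mul(Z, Z)))))))))
  step 26: S(S(S(S(S(S(add(add(Z, mul(Z, Z)), mul(Z, add(add(Z, SSSZ), mul(Z, Z))))))))))
  step 27: S(S(S(S(S(S(add(mul(Z, Z), mul(Z, add(add(Z, SSSZ), mul(Z, Z))))))))))
  step 28: S(S(S(S(S(S(add(Z, mul(Z, add(add(Z, SSSZ), mul(Z, Z))))))))))
  step 29: S(S(S(S(S(S(mul(Z, add(add(Z, SSSZ), mul(Z, Z)))))))))
  step 30: S^6(Z)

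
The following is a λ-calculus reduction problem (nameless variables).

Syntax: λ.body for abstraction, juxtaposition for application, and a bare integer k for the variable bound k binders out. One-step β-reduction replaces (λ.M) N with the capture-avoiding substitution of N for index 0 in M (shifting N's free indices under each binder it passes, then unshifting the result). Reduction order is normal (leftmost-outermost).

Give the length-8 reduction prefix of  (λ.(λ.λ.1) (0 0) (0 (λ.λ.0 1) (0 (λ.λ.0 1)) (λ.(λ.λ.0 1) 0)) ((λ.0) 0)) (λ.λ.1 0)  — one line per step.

Answer: after 8 steps: λ.λ.1 0

Derivation:
  start: (λ.(λ.λ.1) (0 0) (0 (λ.λ.0 1) (0 (λ.λ.0 1)) (λ.(λ.λ.0 1) 0)) ((λ.0) 0)) (λ.λ.1 0)
  step 1: (λ.λ.1) ((λ.λ.1 0) (λ.λ.1 0)) ((λ.λ.1 0) (λ.λ.0 1) ((λ.λ.1 0) (λ.λ.0 1)) (λ.(λ.λ.0 1) 0)) ((λ.0) (λ.λ.1 0))
  step 2: (λ.(λ.λ.1 0) (λ.λ.1 0)) ((λ.λ.1 0) (λ.λ.0 1) ((λ.λ.1 0) (λ.λ.0 1)) (λ.(λ.λ.0 1) 0)) ((λ.0) (λ.λ.1 0))
  step 3: (λ.λ.1 0) (λ.λ.1 0) ((λ.0) (λ.λ.1 0))
  step 4: (λ.(λ.λ.1 0) 0) ((λ.0) (λ.λ.1 0))
  step 5: (λ.λ.1 0) ((λ.0) (λ.λ.1 0))
  step 6: λ.(λ.0) (λ.λ.1 0) 0
  step 7: λ.(λ.λ.1 0) 0
  step 8: λ.λ.1 0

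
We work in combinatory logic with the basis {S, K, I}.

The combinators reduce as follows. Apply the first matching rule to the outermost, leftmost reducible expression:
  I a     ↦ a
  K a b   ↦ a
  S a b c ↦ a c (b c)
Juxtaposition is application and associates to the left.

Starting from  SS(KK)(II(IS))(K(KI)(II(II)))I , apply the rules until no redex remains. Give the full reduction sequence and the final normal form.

Answer: normal form = KI  (in 12 steps)

Derivation:
  start: SS(KK)(II(IS))(K(KI)(II(II)))I
  →1  S(II(IS))(KK(II(IS)))(K(KI)(II(II)))I
  →2  II(IS)(K(KI)(II(II)))(KK(II(IS))(K(KI)(II(II))))I
  →3  I(IS)(K(KI)(II(II)))(KK(II(IS))(K(KI)(II(II))))I
  →4  IS(K(KI)(II(II)))(KK(II(IS))(K(KI)(II(II))))I
  →5  S(K(KI)(II(II)))(KK(II(IS))(K(KI)(II(II))))I
  →6  K(KI)(II(II))I(KK(II(IS))(K(KI)(II(II)))I)
  →7  KII(KK(II(IS))(K(KI)(II(II)))I)
  →8  I(KK(II(IS))(K(KI)(II(II)))I)
  →9  KK(II(IS))(K(KI)(II(II)))I
  →10  K(K(KI)(II(II)))I
  →11  K(KI)(II(II))
  →12  KI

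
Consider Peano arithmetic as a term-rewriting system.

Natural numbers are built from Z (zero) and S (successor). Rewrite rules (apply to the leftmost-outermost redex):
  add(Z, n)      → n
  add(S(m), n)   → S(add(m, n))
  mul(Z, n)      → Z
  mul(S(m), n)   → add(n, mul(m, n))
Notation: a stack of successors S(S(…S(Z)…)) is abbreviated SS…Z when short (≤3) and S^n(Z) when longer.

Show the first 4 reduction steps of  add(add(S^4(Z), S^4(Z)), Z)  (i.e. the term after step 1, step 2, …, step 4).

Answer: after 4 steps: S(S(add(add(SSZ, S^4(Z)), Z)))

Derivation:
  start: add(add(S^4(Z), S^4(Z)), Z)
  [1] add(S(add(SSSZ, S^4(Z))), Z)
  [2] S(add(add(SSSZ, S^4(Z)), Z))
  [3] S(add(S(add(SSZ, S^4(Z))), Z))
  [4] S(S(add(add(SSZ, S^4(Z)), Z)))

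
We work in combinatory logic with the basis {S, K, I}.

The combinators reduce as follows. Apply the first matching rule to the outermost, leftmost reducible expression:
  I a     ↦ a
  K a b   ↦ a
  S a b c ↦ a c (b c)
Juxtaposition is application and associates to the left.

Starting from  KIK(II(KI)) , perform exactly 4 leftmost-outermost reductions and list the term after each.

Answer: after 4 steps: KI

Reduction:
  start: KIK(II(KI))
  [1] I(II(KI))
  [2] II(KI)
  [3] I(KI)
  [4] KI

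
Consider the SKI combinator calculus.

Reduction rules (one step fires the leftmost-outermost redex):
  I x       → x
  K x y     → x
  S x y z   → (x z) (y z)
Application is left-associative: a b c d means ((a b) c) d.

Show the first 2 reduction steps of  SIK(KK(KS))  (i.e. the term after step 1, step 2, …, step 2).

Answer: after 2 steps: KK(KS)(K(KK(KS)))

Reduction:
  start: SIK(KK(KS))
  →1  I(KK(KS))(K(KK(KS)))
  →2  KK(KS)(K(KK(KS)))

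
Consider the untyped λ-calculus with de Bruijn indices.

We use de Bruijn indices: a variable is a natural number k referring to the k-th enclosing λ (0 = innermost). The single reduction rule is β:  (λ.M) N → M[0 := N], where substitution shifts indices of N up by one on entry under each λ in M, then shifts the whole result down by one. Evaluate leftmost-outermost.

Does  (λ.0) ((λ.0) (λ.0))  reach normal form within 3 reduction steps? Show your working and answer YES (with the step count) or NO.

Answer: YES — reaches normal form λ.0 in 2 ≤ 3 steps

Derivation:
  start: (λ.0) ((λ.0) (λ.0))
  [1] (λ.0) (λ.0)
  [2] λ.0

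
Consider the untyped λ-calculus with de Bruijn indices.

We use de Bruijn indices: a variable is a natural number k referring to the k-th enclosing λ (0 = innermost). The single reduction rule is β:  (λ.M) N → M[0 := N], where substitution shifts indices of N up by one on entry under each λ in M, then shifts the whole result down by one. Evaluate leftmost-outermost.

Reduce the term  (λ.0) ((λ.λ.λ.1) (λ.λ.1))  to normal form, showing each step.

  start: (λ.0) ((λ.λ.λ.1) (λ.λ.1))
  →1  (λ.λ.λ.1) (λ.λ.1)
  →2  λ.λ.1

Answer: normal form = λ.λ.1  (in 2 steps)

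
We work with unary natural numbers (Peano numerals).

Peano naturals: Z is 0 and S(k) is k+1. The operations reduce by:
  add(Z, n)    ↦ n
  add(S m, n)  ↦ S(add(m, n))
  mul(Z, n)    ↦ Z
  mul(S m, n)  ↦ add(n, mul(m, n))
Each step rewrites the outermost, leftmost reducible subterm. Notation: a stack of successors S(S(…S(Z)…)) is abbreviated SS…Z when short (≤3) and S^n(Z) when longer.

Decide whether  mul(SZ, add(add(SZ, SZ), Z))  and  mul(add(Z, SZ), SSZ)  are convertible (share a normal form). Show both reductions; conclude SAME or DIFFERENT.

Answer: SAME — A ⇓ SSZ, B ⇓ SSZ

Derivation:
Term A:
  start: mul(SZ, add(add(SZ, SZ), Z))
  →1  add(add(add(SZ, SZ), Z), mul(Z, add(add(SZ, SZ), Z)))
  →2  add(add(S(add(Z, SZ)), Z), mul(Z, add(add(SZ, SZ), Z)))
  →3  add(S(add(add(Z, SZ), Z)), mul(Z, add(add(SZ, SZ), Z)))
  →4  S(add(add(add(Z, SZ), Z), mul(Z, add(add(SZ, SZ), Z))))
  →5  S(add(add(SZ, Z), mul(Z, add(add(SZ, SZ), Z))))
  →6  S(add(S(add(Z, Z)), mul(Z, add(add(SZ, SZ), Z))))
  →7  S(S(add(add(Z, Z), mul(Z, add(add(SZ, SZ), Z)))))
  →8  S(S(add(Z, mul(Z, add(add(SZ, SZ), Z)))))
  →9  S(S(mul(Z, add(add(SZ, SZ), Z))))
  →10  SSZ

Term B:
  start: mul(add(Z, SZ), SSZ)
  →1  mul(SZ, SSZ)
  →2  add(SSZ, mul(Z, SSZ))
  →3  S(add(SZ, mul(Z, SSZ)))
  →4  S(S(add(Z, mul(Z, SSZ))))
  →5  S(S(mul(Z, SSZ)))
  →6  SSZ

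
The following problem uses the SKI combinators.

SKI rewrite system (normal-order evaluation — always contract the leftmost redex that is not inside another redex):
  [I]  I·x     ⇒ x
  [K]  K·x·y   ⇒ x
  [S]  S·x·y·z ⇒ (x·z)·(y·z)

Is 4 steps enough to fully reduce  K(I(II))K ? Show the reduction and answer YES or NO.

Answer: YES — reaches normal form I in 3 ≤ 4 steps

Derivation:
  start: K(I(II))K
  →1  I(II)
  →2  II
  →3  I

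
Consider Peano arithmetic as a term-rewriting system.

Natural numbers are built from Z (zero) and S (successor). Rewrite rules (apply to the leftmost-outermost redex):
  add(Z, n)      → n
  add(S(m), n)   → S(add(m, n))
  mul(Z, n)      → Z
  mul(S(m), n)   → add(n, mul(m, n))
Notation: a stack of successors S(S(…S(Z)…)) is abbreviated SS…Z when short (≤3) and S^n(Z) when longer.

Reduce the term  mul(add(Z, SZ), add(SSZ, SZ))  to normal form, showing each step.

  start: mul(add(Z, SZ), add(SSZ, SZ))
  step 1: mul(SZ, add(SSZ, SZ))
  step 2: add(add(SSZ, SZ), mul(Z, add(SSZ, SZ)))
  step 3: add(S(add(SZ, SZ)), mul(Z, add(SSZ, SZ)))
  step 4: S(add(add(SZ, SZ), mul(Z, add(SSZ, SZ))))
  step 5: S(add(S(add(Z, SZ)), mul(Z, add(SSZ, SZ))))
  step 6: S(S(add(add(Z, SZ), mul(Z, add(SSZ, SZ)))))
  step 7: S(S(add(SZ, mul(Z, add(SSZ, SZ)))))
  step 8: S(S(S(add(Z, mul(Z, add(SSZ, SZ))))))
  step 9: S(S(S(mul(Z, add(SSZ, SZ)))))
  step 10: SSSZ

Answer: normal form = SSSZ  (in 10 steps)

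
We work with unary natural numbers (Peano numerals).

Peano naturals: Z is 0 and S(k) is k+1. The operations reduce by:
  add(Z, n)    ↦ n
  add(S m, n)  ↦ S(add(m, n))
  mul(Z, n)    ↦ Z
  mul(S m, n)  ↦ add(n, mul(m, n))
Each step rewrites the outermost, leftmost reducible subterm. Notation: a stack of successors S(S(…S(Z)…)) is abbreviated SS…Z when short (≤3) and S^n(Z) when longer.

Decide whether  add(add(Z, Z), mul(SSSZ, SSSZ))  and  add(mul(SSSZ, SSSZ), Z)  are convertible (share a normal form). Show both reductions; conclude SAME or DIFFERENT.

Answer: SAME — A ⇓ S^9(Z), B ⇓ S^9(Z)

Working:
Term A:
  start: add(add(Z, Z), mul(SSSZ, SSSZ))
  →1  add(Z, mul(SSSZ, SSSZ))
  →2  mul(SSSZ, SSSZ)
  →3  add(SSSZ, mul(SSZ, SSSZ))
  →4  S(add(SSZ, mul(SSZ, SSSZ)))
  →5  S(S(add(SZ, mul(SSZ, SSSZ))))
  →6  S(S(S(add(Z, mul(SSZ, SSSZ)))))
  →7  S(S(S(mul(SSZ, SSSZ))))
  →8  S(S(S(add(SSSZ, mul(SZ, SSSZ)))))
  →9  S(S(S(S(add(SSZ, mul(SZ, SSSZ))))))
  →10  S(S(S(S(S(add(SZ, mul(SZ, SSSZ)))))))
  →11  S(S(S(S(S(S(add(Z, mul(SZ, SSSZ))))))))
  →12  S(S(S(S(S(S(mul(SZ, SSSZ)))))))
  →13  S(S(S(S(S(S(add(SSSZ, mul(Z, SSSZ))))))))
  →14  S(S(S(S(S(S(S(add(SSZ, mul(Z, SSSZ)))))))))
  →15  S(S(S(S(S(S(S(S(add(SZ, mul(Z, SSSZ))))))))))
  →16  S(S(S(S(S(S(S(S(S(add(Z, mul(Z, SSSZ)))))))))))
  →17  S(S(S(S(S(S(S(S(S(mul(Z, SSSZ))))))))))
  →18  S^9(Z)

Term B:
  start: add(mul(SSSZ, SSSZ), Z)
  →1  add(add(SSSZ, mul(SSZ, SSSZ)), Z)
  →2  add(S(add(SSZ, mul(SSZ, SSSZ))), Z)
  →3  S(add(add(SSZ, mul(SSZ, SSSZ)), Z))
  →4  S(add(S(add(SZ, mul(SSZ, SSSZ))), Z))
  →5  S(S(add(add(SZ, mul(SSZ, SSSZ)), Z)))
  →6  S(S(add(S(add(Z, mul(SSZ, SSSZ))), Z)))
  →7  S(S(S(add(add(Z, mul(SSZ, SSSZ)), Z))))
  →8  S(S(S(add(mul(SSZ, SSSZ), Z))))
  →9  S(S(S(add(add(SSSZ, mul(SZ, SSSZ)), Z))))
  →10  S(S(S(add(S(add(SSZ, mul(SZ, SSSZ))), Z))))
  →11  S(S(S(S(add(add(SSZ, mul(SZ, SSSZ)), Z)))))
  →12  S(S(S(S(add(S(add(SZ, mul(SZ, SSSZ))), Z)))))
  →13  S(S(S(S(S(add(add(SZ, mul(SZ, SSSZ)), Z))))))
  →14  S(S(S(S(S(add(S(add(Z, mul(SZ, SSSZ))), Z))))))
  →15  S(S(S(S(S(S(add(add(Z, mul(SZ, SSSZ)), Z)))))))
  →16  S(S(S(S(S(S(add(mul(SZ, SSSZ), Z)))))))
  →17  S(S(S(S(S(S(add(add(SSSZ, mul(Z, SSSZ)), Z)))))))
  →18  S(S(S(S(S(S(add(S(add(SSZ, mul(Z, SSSZ))), Z)))))))
  →19  S(S(S(S(S(S(S(add(add(SSZ, mul(Z, SSSZ)), Z))))))))
  →20  S(S(S(S(S(S(S(add(S(add(SZ, mul(Z, SSSZ))), Z))))))))
  →21  S(S(S(S(S(S(S(S(add(add(SZ, mul(Z, SSSZ)), Z)))))))))
  →22  S(S(S(S(S(S(S(S(add(S(add(Z, mul(Z, SSSZ))), Z)))))))))
  →23  S(S(S(S(S(S(S(S(S(add(add(Z, mul(Z, SSSZ)), Z))))))))))
  →24  S(S(S(S(S(S(S(S(S(add(mul(Z, SSSZ), Z))))))))))
  →25  S(S(S(S(S(S(S(S(S(add(Z, Z))))))))))
  →26  S^9(Z)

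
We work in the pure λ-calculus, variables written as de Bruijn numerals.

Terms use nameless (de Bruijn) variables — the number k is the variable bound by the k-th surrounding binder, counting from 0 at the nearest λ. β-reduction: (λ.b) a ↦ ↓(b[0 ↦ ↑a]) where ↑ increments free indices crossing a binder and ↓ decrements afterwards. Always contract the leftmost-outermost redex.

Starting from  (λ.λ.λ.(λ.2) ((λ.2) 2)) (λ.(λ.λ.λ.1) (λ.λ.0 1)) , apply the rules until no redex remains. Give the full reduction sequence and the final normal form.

  start: (λ.λ.λ.(λ.2) ((λ.2) 2)) (λ.(λ.λ.λ.1) (λ.λ.0 1))
  [1] λ.λ.(λ.2) ((λ.2) (λ.(λ.λ.λ.1) (λ.λ.0 1)))
  [2] λ.λ.1

Answer: normal form = λ.λ.1  (in 2 steps)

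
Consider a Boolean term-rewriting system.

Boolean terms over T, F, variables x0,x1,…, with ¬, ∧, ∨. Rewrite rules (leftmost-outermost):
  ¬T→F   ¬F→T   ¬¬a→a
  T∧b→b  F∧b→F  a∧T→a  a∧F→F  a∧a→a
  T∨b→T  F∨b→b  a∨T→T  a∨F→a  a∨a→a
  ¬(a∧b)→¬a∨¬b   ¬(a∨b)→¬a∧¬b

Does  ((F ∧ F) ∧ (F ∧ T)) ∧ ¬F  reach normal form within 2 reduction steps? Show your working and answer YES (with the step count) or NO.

Answer: NO — after 2 steps the term is F ∧ ¬F, not yet normal

Derivation:
  start: ((F ∧ F) ∧ (F ∧ T)) ∧ ¬F
  →1  (F ∧ (F ∧ T)) ∧ ¬F
  →2  F ∧ ¬F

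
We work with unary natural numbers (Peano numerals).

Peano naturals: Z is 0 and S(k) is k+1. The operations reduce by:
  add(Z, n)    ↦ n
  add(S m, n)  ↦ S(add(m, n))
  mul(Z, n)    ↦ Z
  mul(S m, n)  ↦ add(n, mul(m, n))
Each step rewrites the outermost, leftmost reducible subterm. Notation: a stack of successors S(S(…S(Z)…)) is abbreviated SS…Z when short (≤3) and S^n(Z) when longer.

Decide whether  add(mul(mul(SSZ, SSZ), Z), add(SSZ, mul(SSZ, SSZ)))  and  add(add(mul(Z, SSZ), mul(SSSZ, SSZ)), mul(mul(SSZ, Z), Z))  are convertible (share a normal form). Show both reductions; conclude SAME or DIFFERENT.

Term A:
  start: add(mul(mul(SSZ, SSZ), Z), add(SSZ, mul(SSZ, SSZ)))
  →1  add(mul(add(SSZ, mul(SZ, SSZ)), Z), add(SSZ, mul(SSZ, SSZ)))
  →2  add(mul(S(add(SZ, mul(SZ, SSZ))), Z), add(SSZ, mul(SSZ, SSZ)))
  →3  add(add(Z, mul(add(SZ, mul(SZ, SSZ)), Z)), add(SSZ, mul(SSZ, SSZ)))
  →4  add(mul(add(SZ, mul(SZ, SSZ)), Z), add(SSZ, mul(SSZ, SSZ)))
  →5  add(mul(S(add(Z, mul(SZ, SSZ))), Z), add(SSZ, mul(SSZ, SSZ)))
  →6  add(add(Z, mul(add(Z, mul(SZ, SSZ)), Z)), add(SSZ, mul(SSZ, SSZ)))
  →7  add(mul(add(Z, mul(SZ, SSZ)), Z), add(SSZ, mul(SSZ, SSZ)))
  →8  add(mul(mul(SZ, SSZ), Z), add(SSZ, mul(SSZ, SSZ)))
  →9  add(mul(add(SSZ, mul(Z, SSZ)), Z), add(SSZ, mul(SSZ, SSZ)))
  →10  add(mul(S(add(SZ, mul(Z, SSZ))), Z), add(SSZ, mul(SSZ, SSZ)))
  →11  add(add(Z, mul(add(SZ, mul(Z, SSZ)), Z)), add(SSZ, mul(SSZ, SSZ)))
  →12  add(mul(add(SZ, mul(Z, SSZ)), Z), add(SSZ, mul(SSZ, SSZ)))
  →13  add(mul(S(add(Z, mul(Z, SSZ))), Z), add(SSZ, mul(SSZ, SSZ)))
  →14  add(add(Z, mul(add(Z, mul(Z, SSZ)), Z)), add(SSZ, mul(SSZ, SSZ)))
  →15  add(mul(add(Z, mul(Z, SSZ)), Z), add(SSZ, mul(SSZ, SSZ)))
  →16  add(mul(mul(Z, SSZ), Z), add(SSZ, mul(SSZ, SSZ)))
  →17  add(mul(Z, Z), add(SSZ, mul(SSZ, SSZ)))
  →18  add(Z, add(SSZ, mul(SSZ, SSZ)))
  →19  add(SSZ, mul(SSZ, SSZ))
  →20  S(add(SZ, mul(SSZ, SSZ)))
  →21  S(S(add(Z, mul(SSZ, SSZ))))
  →22  S(S(mul(SSZ, SSZ)))
  →23  S(S(add(SSZ, mul(SZ, SSZ))))
  →24  S(S(S(add(SZ, mul(SZ, SSZ)))))
  →25  S(S(S(S(add(Z, mul(SZ, SSZ))))))
  →26  S(S(S(S(mul(SZ, SSZ)))))
  →27  S(S(S(S(add(SSZ, mul(Z, SSZ))))))
  →28  S(S(S(S(S(add(SZ, mul(Z, SSZ)))))))
  →29  S(S(S(S(S(S(add(Z, mul(Z, SSZ))))))))
  →30  S(S(S(S(S(S(mul(Z, SSZ)))))))
  →31  S^6(Z)

Term B:
  start: add(add(mul(Z, SSZ), mul(SSSZ, SSZ)), mul(mul(SSZ, Z), Z))
  →1  add(add(Z, mul(SSSZ, SSZ)), mul(mul(SSZ, Z), Z))
  →2  add(mul(SSSZ, SSZ), mul(mul(SSZ, Z), Z))
  →3  add(add(SSZ, mul(SSZ, SSZ)), mul(mul(SSZ, Z), Z))
  →4  add(S(add(SZ, mul(SSZ, SSZ))), mul(mul(SSZ, Z), Z))
  →5  S(add(add(SZ, mul(SSZ, SSZ)), mul(mul(SSZ, Z), Z)))
  →6  S(add(S(add(Z, mul(SSZ, SSZ))), mul(mul(SSZ, Z), Z)))
  →7  S(S(add(add(Z, mul(SSZ, SSZ)), mul(mul(SSZ, Z), Z))))
  →8  S(S(add(mul(SSZ, SSZ), mul(mul(SSZ, Z), Z))))
  →9  S(S(add(add(SSZ, mul(SZ, SSZ)), mul(mul(SSZ, Z), Z))))
  →10  S(S(add(S(add(SZ, mul(SZ, SSZ))), mul(mul(SSZ, Z), Z))))
  →11  S(S(S(add(add(SZ, mul(SZ, SSZ)), mul(mul(SSZ, Z), Z)))))
  →12  S(S(S(add(S(add(Z, mul(SZ, SSZ))), mul(mul(SSZ, Z), Z)))))
  →13  S(S(S(S(add(add(Z, mul(SZ, SSZ)), mul(mul(SSZ, Z), Z))))))
  →14  S(S(S(S(add(mul(SZ, SSZ), mul(mul(SSZ, Z), Z))))))
  →15  S(S(S(S(add(add(SSZ, mul(Z, SSZ)), mul(mul(SSZ, Z), Z))))))
  →16  S(S(S(S(add(S(add(SZ, mul(Z, SSZ))), mul(mul(SSZ, Z), Z))))))
  →17  S(S(S(S(S(add(add(SZ, mul(Z, SSZ)), mul(mul(SSZ, Z), Z)))))))
  →18  S(S(S(S(S(add(S(add(Z, mul(Z, SSZ))), mul(mul(SSZ, Z), Z)))))))
  →19  S(S(S(S(S(S(add(add(Z, mul(Z, SSZ)), mul(mul(SSZ, Z), Z))))))))
  →20  S(S(S(S(S(S(add(mul(Z, SSZ), mul(mul(SSZ, Z), Z))))))))
  →21  S(S(S(S(S(S(add(Z, mul(mul(SSZ, Z), Z))))))))
  →22  S(S(S(S(S(S(mul(mul(SSZ, Z), Z)))))))
  →23  S(S(S(S(S(S(mul(add(Z, mul(SZ, Z)), Z)))))))
  →24  S(S(S(S(S(S(mul(mul(SZ, Z), Z)))))))
  →25  S(S(S(S(S(S(mul(add(Z, mul(Z, Z)), Z)))))))
  →26  S(S(S(S(S(S(mul(mul(Z, Z), Z)))))))
  →27  S(S(S(S(S(S(mul(Z, Z)))))))
  →28  S^6(Z)

Answer: SAME — A ⇓ S^6(Z), B ⇓ S^6(Z)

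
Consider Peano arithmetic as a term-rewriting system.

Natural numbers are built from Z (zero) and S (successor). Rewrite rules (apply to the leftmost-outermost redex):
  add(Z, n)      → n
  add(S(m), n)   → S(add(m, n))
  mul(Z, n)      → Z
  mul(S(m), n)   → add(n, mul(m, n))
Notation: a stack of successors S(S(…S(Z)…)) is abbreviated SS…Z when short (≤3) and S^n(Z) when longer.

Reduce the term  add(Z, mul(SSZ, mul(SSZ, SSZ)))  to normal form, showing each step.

Answer: normal form = S^8(Z)  (in 32 steps)

Reduction:
  start: add(Z, mul(SSZ, mul(SSZ, SSZ)))
  [1] mul(SSZ, mul(SSZ, SSZ))
  [2] add(mul(SSZ, SSZ), mul(SZ, mul(SSZ, SSZ)))
  [3] add(add(SSZ, mul(SZ, SSZ)), mul(SZ, mul(SSZ, SSZ)))
  [4] add(S(add(SZ, mul(SZ, SSZ))), mul(SZ, mul(SSZ, SSZ)))
  [5] S(add(add(SZ, mul(SZ, SSZ)), mul(SZ, mul(SSZ, SSZ))))
  [6] S(add(S(add(Z, mul(SZ, SSZ))), mul(SZ, mul(SSZ, SSZ))))
  [7] S(S(add(add(Z, mul(SZ, SSZ)), mul(SZ, mul(SSZ, SSZ)))))
  [8] S(S(add(mul(SZ, SSZ), mul(SZ, mul(SSZ, SSZ)))))
  [9] S(S(add(add(SSZ, mul(Z, SSZ)), mul(SZ, mul(SSZ, SSZ)))))
  [10] S(S(add(S(add(SZ, mul(Z, SSZ))), mul(SZ, mul(SSZ, SSZ)))))
  [11] S(S(S(add(add(SZ, mul(Z, SSZ)), mul(SZ, mul(SSZ, SSZ))))))
  [12] S(S(S(add(S(add(Z, mul(Z, SSZ))), mul(SZ, mul(SSZ, SSZ))))))
  [13] S(S(S(S(add(add(Z, mul(Z, SSZ)), mul(SZ, mul(SSZ, SSZ)))))))
  [14] S(S(S(S(add(mul(Z, SSZ), mul(SZ, mul(SSZ, SSZ)))))))
  [15] S(S(S(S(add(Z, mul(SZ, mul(SSZ, SSZ)))))))
  [16] S(S(S(S(mul(SZ, mul(SSZ, SSZ))))))
  [17] S(S(S(S(add(mul(SSZ, SSZ), mul(Z, mul(SSZ, SSZ)))))))
  [18] S(S(S(S(add(add(SSZ, mul(SZ, SSZ)), mul(Z, mul(SSZ, SSZ)))))))
  [19] S(S(S(S(add(S(add(SZ, mul(SZ, SSZ))), mul(Z, mul(SSZ, SSZ)))))))
  [20] S(S(S(S(S(add(add(SZ, mul(SZ, SSZ)), mul(Z, mul(SSZ, SSZ))))))))
  [21] S(S(S(S(S(add(S(add(Z, mul(SZ, SSZ))), mul(Z, mul(SSZ, SSZ))))))))
  [22] S(S(S(S(S(S(add(add(Z, mul(SZ, SSZ)), mul(Z, mul(SSZ, SSZ)))))))))
  [23] S(S(S(S(S(S(add(mul(SZ, SSZ), mul(Z, mul(SSZ, SSZ)))))))))
  [24] S(S(S(S(S(S(add(add(SSZ, mul(Z, SSZ)), mul(Z, mul(SSZ, SSZ)))))))))
  [25] S(S(S(S(S(S(add(S(add(SZ, mul(Z, SSZ))), mul(Z, mul(SSZ, SSZ)))))))))
  [26] S(S(S(S(S(S(S(add(add(SZ, mul(Z, SSZ)), mul(Z, mul(SSZ, SSZ))))))))))
  [27] S(S(S(S(S(S(S(add(S(add(Z, mul(Z, SSZ))), mul(Z, mul(SSZ, SSZ))))))))))
  [28] S(S(S(S(S(S(S(S(add(add(Z, mul(Z, SSZ)), mul(Z, mul(SSZ, SSZ)))))))))))
  [29] S(S(S(S(S(S(S(S(add(mul(Z, SSZ), mul(Z, mul(SSZ, SSZ)))))))))))
  [30] S(S(S(S(S(S(S(S(add(Z, mul(Z, mul(SSZ, SSZ)))))))))))
  [31] S(S(S(S(S(S(S(S(mul(Z, mul(SSZ, SSZ))))))))))
  [32] S^8(Z)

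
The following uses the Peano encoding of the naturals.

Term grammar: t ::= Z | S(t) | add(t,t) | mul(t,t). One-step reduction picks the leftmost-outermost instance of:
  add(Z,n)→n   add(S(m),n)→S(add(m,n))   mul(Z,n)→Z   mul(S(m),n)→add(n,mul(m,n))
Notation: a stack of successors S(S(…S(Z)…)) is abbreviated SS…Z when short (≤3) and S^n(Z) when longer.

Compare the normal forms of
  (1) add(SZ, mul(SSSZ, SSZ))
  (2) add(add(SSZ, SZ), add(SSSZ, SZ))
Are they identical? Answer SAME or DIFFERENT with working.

Answer: SAME — A ⇓ S^7(Z), B ⇓ S^7(Z)

Reduction:
Term A:
  start: add(SZ, mul(SSSZ, SSZ))
  →1  S(add(Z, mul(SSSZ, SSZ)))
  →2  S(mul(SSSZ, SSZ))
  →3  S(add(SSZ, mul(SSZ, SSZ)))
  →4  S(S(add(SZ, mul(SSZ, SSZ))))
  →5  S(S(S(add(Z, mul(SSZ, SSZ)))))
  →6  S(S(S(mul(SSZ, SSZ))))
  →7  S(S(S(add(SSZ, mul(SZ, SSZ)))))
  →8  S(S(S(S(add(SZ, mul(SZ, SSZ))))))
  →9  S(S(S(S(S(add(Z, mul(SZ, SSZ)))))))
  →10  S(S(S(S(S(mul(SZ, SSZ))))))
  →11  S(S(S(S(S(add(SSZ, mul(Z, SSZ)))))))
  →12  S(S(S(S(S(S(add(SZ, mul(Z, SSZ))))))))
  →13  S(S(S(S(S(S(S(add(Z, mul(Z, SSZ)))))))))
  →14  S(S(S(S(S(S(S(mul(Z, SSZ))))))))
  →15  S^7(Z)

Term B:
  start: add(add(SSZ, SZ), add(SSSZ, SZ))
  →1  add(S(add(SZ, SZ)), add(SSSZ, SZ))
  →2  S(add(add(SZ, SZ), add(SSSZ, SZ)))
  →3  S(add(S(add(Z, SZ)), add(SSSZ, SZ)))
  →4  S(S(add(add(Z, SZ), add(SSSZ, SZ))))
  →5  S(S(add(SZ, add(SSSZ, SZ))))
  →6  S(S(S(add(Z, add(SSSZ, SZ)))))
  →7  S(S(S(add(SSSZ, SZ))))
  →8  S(S(S(S(add(SSZ, SZ)))))
  →9  S(S(S(S(S(add(SZ, SZ))))))
  →10  S(S(S(S(S(S(add(Z, SZ)))))))
  →11  S^7(Z)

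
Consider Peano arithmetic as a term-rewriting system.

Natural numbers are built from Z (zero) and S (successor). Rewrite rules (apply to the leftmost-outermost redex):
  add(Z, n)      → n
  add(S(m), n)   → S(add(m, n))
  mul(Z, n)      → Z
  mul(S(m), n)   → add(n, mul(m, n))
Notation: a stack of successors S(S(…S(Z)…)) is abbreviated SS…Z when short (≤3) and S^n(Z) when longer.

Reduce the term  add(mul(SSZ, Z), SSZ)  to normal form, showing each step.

Answer: normal form = SSZ  (in 6 steps)

Derivation:
  start: add(mul(SSZ, Z), SSZ)
  step 1: add(add(Z, mul(SZ, Z)), SSZ)
  step 2: add(mul(SZ, Z), SSZ)
  step 3: add(add(Z, mul(Z, Z)), SSZ)
  step 4: add(mul(Z, Z), SSZ)
  step 5: add(Z, SSZ)
  step 6: SSZ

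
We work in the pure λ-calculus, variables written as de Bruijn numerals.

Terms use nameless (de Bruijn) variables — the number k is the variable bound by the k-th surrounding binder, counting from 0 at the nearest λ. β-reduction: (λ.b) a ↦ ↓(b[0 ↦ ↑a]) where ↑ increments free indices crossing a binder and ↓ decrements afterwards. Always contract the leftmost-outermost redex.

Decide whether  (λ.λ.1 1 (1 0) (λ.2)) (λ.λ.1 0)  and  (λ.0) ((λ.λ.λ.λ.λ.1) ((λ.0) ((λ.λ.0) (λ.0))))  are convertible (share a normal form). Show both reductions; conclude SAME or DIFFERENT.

Answer: DIFFERENT — A ⇓ λ.0 (λ.λ.λ.1 0), B ⇓ λ.λ.λ.λ.1

Working:
Term A:
  start: (λ.λ.1 1 (1 0) (λ.2)) (λ.λ.1 0)
  [1] λ.(λ.λ.1 0) (λ.λ.1 0) ((λ.λ.1 0) 0) (λ.λ.λ.1 0)
  [2] λ.(λ.(λ.λ.1 0) 0) ((λ.λ.1 0) 0) (λ.λ.λ.1 0)
  [3] λ.(λ.λ.1 0) ((λ.λ.1 0) 0) (λ.λ.λ.1 0)
  [4] λ.(λ.(λ.λ.1 0) 1 0) (λ.λ.λ.1 0)
  [5] λ.(λ.λ.1 0) 0 (λ.λ.λ.1 0)
  [6] λ.(λ.1 0) (λ.λ.λ.1 0)
  [7] λ.0 (λ.λ.λ.1 0)

Term B:
  start: (λ.0) ((λ.λ.λ.λ.λ.1) ((λ.0) ((λ.λ.0) (λ.0))))
  [1] (λ.λ.λ.λ.λ.1) ((λ.0) ((λ.λ.0) (λ.0)))
  [2] λ.λ.λ.λ.1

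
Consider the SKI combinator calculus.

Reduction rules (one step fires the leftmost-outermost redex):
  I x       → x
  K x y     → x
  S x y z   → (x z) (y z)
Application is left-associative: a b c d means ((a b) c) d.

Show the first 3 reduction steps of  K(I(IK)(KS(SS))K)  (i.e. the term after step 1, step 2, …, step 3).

Answer: after 3 steps: K(KS(SS))

Derivation:
  start: K(I(IK)(KS(SS))K)
  →1  K(IK(KS(SS))K)
  →2  K(K(KS(SS))K)
  →3  K(KS(SS))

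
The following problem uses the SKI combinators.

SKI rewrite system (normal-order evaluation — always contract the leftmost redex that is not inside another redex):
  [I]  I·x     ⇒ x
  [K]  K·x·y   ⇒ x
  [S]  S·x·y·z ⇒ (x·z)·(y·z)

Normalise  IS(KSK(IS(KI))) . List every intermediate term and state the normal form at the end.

Answer: normal form = S(S(S(KI)))  (in 3 steps)

Reduction:
  start: IS(KSK(IS(KI)))
  →1  S(KSK(IS(KI)))
  →2  S(S(IS(KI)))
  →3  S(S(S(KI)))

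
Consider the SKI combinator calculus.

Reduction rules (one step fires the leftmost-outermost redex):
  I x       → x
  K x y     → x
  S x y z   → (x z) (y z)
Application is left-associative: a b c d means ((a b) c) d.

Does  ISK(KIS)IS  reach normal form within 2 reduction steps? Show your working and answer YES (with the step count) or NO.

  start: ISK(KIS)IS
  step 1: SK(KIS)IS
  step 2: KI(KISI)S

Answer: NO — after 2 steps the term is KI(KISI)S, not yet normal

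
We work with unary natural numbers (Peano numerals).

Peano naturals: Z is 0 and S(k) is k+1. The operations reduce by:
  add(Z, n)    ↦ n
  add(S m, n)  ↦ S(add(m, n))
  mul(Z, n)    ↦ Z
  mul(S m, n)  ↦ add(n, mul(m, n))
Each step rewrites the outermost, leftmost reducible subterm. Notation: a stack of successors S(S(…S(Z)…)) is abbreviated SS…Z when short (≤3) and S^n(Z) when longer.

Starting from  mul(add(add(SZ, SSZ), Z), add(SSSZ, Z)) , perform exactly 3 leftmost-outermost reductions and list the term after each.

  start: mul(add(add(SZ, SSZ), Z), add(SSSZ, Z))
  step 1: mul(add(S(add(Z, SSZ)), Z), add(SSSZ, Z))
  step 2: mul(S(add(add(Z, SSZ), Z)), add(SSSZ, Z))
  step 3: add(add(SSSZ, Z), mul(add(add(Z, SSZ), Z), add(SSSZ, Z)))

Answer: after 3 steps: add(add(SSSZ, Z), mul(add(add(Z, SSZ), Z), add(SSSZ, Z)))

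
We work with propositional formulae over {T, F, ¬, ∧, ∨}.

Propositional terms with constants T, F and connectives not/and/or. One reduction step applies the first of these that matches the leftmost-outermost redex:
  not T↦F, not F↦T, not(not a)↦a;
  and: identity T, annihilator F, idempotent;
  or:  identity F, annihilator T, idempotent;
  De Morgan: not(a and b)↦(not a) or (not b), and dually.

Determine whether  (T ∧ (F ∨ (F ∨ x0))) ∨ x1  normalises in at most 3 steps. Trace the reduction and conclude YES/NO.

  start: (T ∧ (F ∨ (F ∨ x0))) ∨ x1
  step 1: (F ∨ (F ∨ x0)) ∨ x1
  step 2: (F ∨ x0) ∨ x1
  step 3: x0 ∨ x1

Answer: YES — reaches normal form x0 ∨ x1 in 3 ≤ 3 steps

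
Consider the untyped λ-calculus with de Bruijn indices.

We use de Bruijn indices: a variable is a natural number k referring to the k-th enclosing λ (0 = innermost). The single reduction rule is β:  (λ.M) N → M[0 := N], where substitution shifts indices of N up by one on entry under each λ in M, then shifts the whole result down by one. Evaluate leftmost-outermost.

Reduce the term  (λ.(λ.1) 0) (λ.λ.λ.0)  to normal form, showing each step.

Answer: normal form = λ.λ.λ.0  (in 2 steps)

Derivation:
  start: (λ.(λ.1) 0) (λ.λ.λ.0)
  step 1: (λ.λ.λ.λ.0) (λ.λ.λ.0)
  step 2: λ.λ.λ.0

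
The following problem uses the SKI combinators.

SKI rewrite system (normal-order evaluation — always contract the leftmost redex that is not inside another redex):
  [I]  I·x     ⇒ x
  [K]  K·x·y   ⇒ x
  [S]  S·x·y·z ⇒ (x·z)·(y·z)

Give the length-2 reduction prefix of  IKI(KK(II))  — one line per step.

Answer: after 2 steps: I

Reduction:
  start: IKI(KK(II))
  [1] KI(KK(II))
  [2] I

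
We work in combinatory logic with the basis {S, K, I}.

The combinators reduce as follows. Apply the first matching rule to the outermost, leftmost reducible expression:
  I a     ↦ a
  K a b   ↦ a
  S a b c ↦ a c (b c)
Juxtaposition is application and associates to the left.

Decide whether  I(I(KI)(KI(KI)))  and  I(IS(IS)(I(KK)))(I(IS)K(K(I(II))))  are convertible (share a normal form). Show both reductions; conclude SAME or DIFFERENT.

Answer: DIFFERENT — A ⇓ I, B ⇓ S(SK(KI))K

Working:
Term A:
  start: I(I(KI)(KI(KI)))
  →1  I(KI)(KI(KI))
  →2  KI(KI(KI))
  →3  I

Term B:
  start: I(IS(IS)(I(KK)))(I(IS)K(K(I(II))))
  →1  IS(IS)(I(KK))(I(IS)K(K(I(II))))
  →2  S(IS)(I(KK))(I(IS)K(K(I(II))))
  →3  IS(I(IS)K(K(I(II))))(I(KK)(I(IS)K(K(I(II)))))
  →4  S(I(IS)K(K(I(II))))(I(KK)(I(IS)K(K(I(II)))))
  →5  S(ISK(K(I(II))))(I(KK)(I(IS)K(K(I(II)))))
  →6  S(SK(K(I(II))))(I(KK)(I(IS)K(K(I(II)))))
  →7  S(SK(K(II)))(I(KK)(I(IS)K(K(I(II)))))
  →8  S(SK(KI))(I(KK)(I(IS)K(K(I(II)))))
  →9  S(SK(KI))(KK(I(IS)K(K(I(II)))))
  →10  S(SK(KI))K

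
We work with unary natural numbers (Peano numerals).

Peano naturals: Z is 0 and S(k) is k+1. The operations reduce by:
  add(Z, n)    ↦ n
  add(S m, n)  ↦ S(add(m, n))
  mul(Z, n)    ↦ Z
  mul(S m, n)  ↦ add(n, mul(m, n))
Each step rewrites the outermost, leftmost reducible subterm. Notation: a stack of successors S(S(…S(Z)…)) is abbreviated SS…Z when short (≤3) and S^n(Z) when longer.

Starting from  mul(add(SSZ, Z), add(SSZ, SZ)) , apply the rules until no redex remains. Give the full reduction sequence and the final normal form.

  start: mul(add(SSZ, Z), add(SSZ, SZ))
  step 1: mul(S(add(SZ, Z)), add(SSZ, SZ))
  step 2: add(add(SSZ, SZ), mul(add(SZ, Z), add(SSZ, SZ)))
  step 3: add(S(add(SZ, SZ)), mul(add(SZ, Z), add(SSZ, SZ)))
  step 4: S(add(add(SZ, SZ), mul(add(SZ, Z), add(SSZ, SZ))))
  step 5: S(add(S(add(Z, SZ)), mul(add(SZ, Z), add(SSZ, SZ))))
  step 6: S(S(add(add(Z, SZ), mul(add(SZ, Z), add(SSZ, SZ)))))
  step 7: S(S(add(SZ, mul(add(SZ, Z), add(SSZ, SZ)))))
  step 8: S(S(S(add(Z, mul(add(SZ, Z), add(SSZ, SZ))))))
  step 9: S(S(S(mul(add(SZ, Z), add(SSZ, SZ)))))
  step 10: S(S(S(mul(S(add(Z, Z)), add(SSZ, SZ)))))
  step 11: S(S(S(add(add(SSZ, SZ), mul(add(Z, Z), add(SSZ, SZ))))))
  step 12: S(S(S(add(S(add(SZ, SZ)), mul(add(Z, Z), add(SSZ, SZ))))))
  step 13: S(S(S(S(add(add(SZ, SZ), mul(add(Z, Z), add(SSZ, SZ)))))))
  step 14: S(S(S(S(add(S(add(Z, SZ)), mul(add(Z, Z), add(SSZ, SZ)))))))
  step 15: S(S(S(S(S(add(add(Z, SZ), mul(add(Z, Z), add(SSZ, SZ))))))))
  step 16: S(S(S(S(S(add(SZ, mul(add(Z, Z), add(SSZ, SZ))))))))
  step 17: S(S(S(S(S(S(add(Z, mul(add(Z, Z), add(SSZ, SZ)))))))))
  step 18: S(S(S(S(S(S(mul(add(Z, Z), add(SSZ, SZ))))))))
  step 19: S(S(S(S(S(S(mul(Z, add(SSZ, SZ))))))))
  step 20: S^6(Z)

Answer: normal form = S^6(Z)  (in 20 steps)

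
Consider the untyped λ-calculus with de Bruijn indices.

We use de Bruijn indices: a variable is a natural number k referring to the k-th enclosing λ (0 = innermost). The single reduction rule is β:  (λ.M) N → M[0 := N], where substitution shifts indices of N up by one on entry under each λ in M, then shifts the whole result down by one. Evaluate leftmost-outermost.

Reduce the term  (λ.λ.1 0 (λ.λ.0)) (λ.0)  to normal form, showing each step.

  start: (λ.λ.1 0 (λ.λ.0)) (λ.0)
  step 1: λ.(λ.0) 0 (λ.λ.0)
  step 2: λ.0 (λ.λ.0)

Answer: normal form = λ.0 (λ.λ.0)  (in 2 steps)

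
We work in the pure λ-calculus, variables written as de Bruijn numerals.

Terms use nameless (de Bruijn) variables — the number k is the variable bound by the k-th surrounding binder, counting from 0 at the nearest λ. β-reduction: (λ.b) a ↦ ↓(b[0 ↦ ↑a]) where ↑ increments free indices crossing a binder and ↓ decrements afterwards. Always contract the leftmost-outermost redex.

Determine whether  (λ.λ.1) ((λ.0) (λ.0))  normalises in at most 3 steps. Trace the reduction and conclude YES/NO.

  start: (λ.λ.1) ((λ.0) (λ.0))
  →1  λ.(λ.0) (λ.0)
  →2  λ.λ.0

Answer: YES — reaches normal form λ.λ.0 in 2 ≤ 3 steps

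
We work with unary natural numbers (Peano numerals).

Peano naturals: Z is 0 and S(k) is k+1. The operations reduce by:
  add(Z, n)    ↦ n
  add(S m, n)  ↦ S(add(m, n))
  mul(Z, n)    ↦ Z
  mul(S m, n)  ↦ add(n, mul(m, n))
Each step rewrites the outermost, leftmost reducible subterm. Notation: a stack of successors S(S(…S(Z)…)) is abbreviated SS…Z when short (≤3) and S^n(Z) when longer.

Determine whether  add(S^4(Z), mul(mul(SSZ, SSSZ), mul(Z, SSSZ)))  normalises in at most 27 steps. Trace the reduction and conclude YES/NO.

Answer: NO — after 27 steps the term is S(S(S(S(add(Z, mul(add(SZ, mul(Z, SSSZ)), mul(Z, SSSZ))))))), not yet normal

Working:
  start: add(S^4(Z), mul(mul(SSZ, SSSZ), mul(Z, SSSZ)))
  →1  S(add(SSSZ, mul(mul(SSZ, SSSZ), mul(Z, SSSZ))))
  →2  S(S(add(SSZ, mul(mul(SSZ, SSSZ), mul(Z, SSSZ)))))
  →3  S(S(S(add(SZ, mul(mul(SSZ, SSSZ), mul(Z, SSSZ))))))
  →4  S(S(S(S(add(Z, mul(mul(SSZ, SSSZ), mul(Z, SSSZ)))))))
  →5  S(S(S(S(mul(mul(SSZ, SSSZ), mul(Z, SSSZ))))))
  →6  S(S(S(S(mul(add(SSSZ, mul(SZ, SSSZ)), mul(Z, SSSZ))))))
  →7  S(S(S(S(mul(S(add(SSZ, mul(SZ, SSSZ))), mul(Z, SSSZ))))))
  →8  S(S(S(S(add(mul(Z, SSSZ), mul(add(SSZ, mul(SZ, SSSZ)), mul(Z, SSSZ)))))))
  →9  S(S(S(S(add(Z, mul(add(SSZ, mul(SZ, SSSZ)), mul(Z, SSSZ)))))))
  →10  S(S(S(S(mul(add(SSZ, mul(SZ, SSSZ)), mul(Z, SSSZ))))))
  →11  S(S(S(S(mul(S(add(SZ, mul(SZ, SSSZ))), mul(Z, SSSZ))))))
  →12  S(S(S(S(add(mul(Z, SSSZ), mul(add(SZ, mul(SZ, SSSZ)), mul(Z, SSSZ)))))))
  →13  S(S(S(S(add(Z, mul(add(SZ, mul(SZ, SSSZ)), mul(Z, SSSZ)))))))
  →14  S(S(S(S(mul(add(SZ, mul(SZ, SSSZ)), mul(Z, SSSZ))))))
  →15  S(S(S(S(mul(S(add(Z, mul(SZ, SSSZ))), mul(Z, SSSZ))))))
  →16  S(S(S(S(add(mul(Z, SSSZ), mul(add(Z, mul(SZ, SSSZ)), mul(Z, SSSZ)))))))
  →17  S(S(S(S(add(Z, mul(add(Z, mul(SZ, SSSZ)), mul(Z, SSSZ)))))))
  →18  S(S(S(S(mul(add(Z, mul(SZ, SSSZ)), mul(Z, SSSZ))))))
  →19  S(S(S(S(mul(mul(SZ, SSSZ), mul(Z, SSSZ))))))
  →20  S(S(S(S(mul(add(SSSZ, mul(Z, SSSZ)), mul(Z, SSSZ))))))
  →21  S(S(S(S(mul(S(add(SSZ, mul(Z, SSSZ))), mul(Z, SSSZ))))))
  →22  S(S(S(S(add(mul(Z, SSSZ), mul(add(SSZ, mul(Z, SSSZ)), mul(Z, SSSZ)))))))
  →23  S(S(S(S(add(Z, mul(add(SSZ, mul(Z, SSSZ)), mul(Z, SSSZ)))))))
  →24  S(S(S(S(mul(add(SSZ, mul(Z, SSSZ)), mul(Z, SSSZ))))))
  →25  S(S(S(S(mul(S(add(SZ, mul(Z, SSSZ))), mul(Z, SSSZ))))))
  →26  S(S(S(S(add(mul(Z, SSSZ), mul(add(SZ, mul(Z, SSSZ)), mul(Z, SSSZ)))))))
  →27  S(S(S(S(add(Z, mul(add(SZ, mul(Z, SSSZ)), mul(Z, SSSZ)))))))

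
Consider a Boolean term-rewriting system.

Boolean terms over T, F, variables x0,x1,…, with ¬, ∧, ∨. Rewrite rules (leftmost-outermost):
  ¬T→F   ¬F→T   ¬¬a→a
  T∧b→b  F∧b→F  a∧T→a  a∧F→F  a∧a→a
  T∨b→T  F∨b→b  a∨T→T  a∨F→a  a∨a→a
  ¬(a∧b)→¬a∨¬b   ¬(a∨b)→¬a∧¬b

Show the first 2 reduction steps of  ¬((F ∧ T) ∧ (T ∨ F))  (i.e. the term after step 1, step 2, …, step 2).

  start: ¬((F ∧ T) ∧ (T ∨ F))
  step 1: ¬(F ∧ T) ∨ ¬(T ∨ F)
  step 2: (¬F ∨ ¬T) ∨ ¬(T ∨ F)

Answer: after 2 steps: (¬F ∨ ¬T) ∨ ¬(T ∨ F)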